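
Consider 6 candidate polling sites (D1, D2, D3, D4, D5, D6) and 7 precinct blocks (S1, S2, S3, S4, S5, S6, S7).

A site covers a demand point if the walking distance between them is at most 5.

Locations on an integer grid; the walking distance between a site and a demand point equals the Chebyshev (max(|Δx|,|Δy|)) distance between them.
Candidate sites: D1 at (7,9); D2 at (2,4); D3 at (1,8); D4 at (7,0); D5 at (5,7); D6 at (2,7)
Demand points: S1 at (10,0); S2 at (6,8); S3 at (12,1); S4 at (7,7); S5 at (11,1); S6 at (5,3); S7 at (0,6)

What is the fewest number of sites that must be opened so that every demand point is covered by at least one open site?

Coverage sets (demand points within 5 of each site):
  D1: {S2, S4}
  D2: {S2, S4, S6, S7}
  D3: {S2, S6, S7}
  D4: {S1, S3, S5, S6}
  D5: {S2, S4, S6, S7}
  D6: {S2, S4, S6, S7}
No single site covers all 7 demand points.
But {D2, D4} covers everything, so the minimum is 2.

2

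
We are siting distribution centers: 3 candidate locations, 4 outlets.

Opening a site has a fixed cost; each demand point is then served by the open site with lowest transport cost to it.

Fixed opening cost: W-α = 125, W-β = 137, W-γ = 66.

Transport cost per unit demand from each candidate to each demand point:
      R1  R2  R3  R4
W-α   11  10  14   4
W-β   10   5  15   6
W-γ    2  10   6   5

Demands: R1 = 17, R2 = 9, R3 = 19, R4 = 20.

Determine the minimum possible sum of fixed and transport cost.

404

Open {W-γ}: assign each demand point to its cheapest open site.
  R1→W-γ 17×2=34, R2→W-γ 9×10=90, R3→W-γ 19×6=114, R4→W-γ 20×5=100
  transport cost 338, fixed 66 → total 404.
Compare {W-β, W-γ}: transport cost 293 + fixed 203 = 496.
Compare {W-α, W-γ}: transport cost 318 + fixed 191 = 509.
Compare {W-α, W-β, W-γ}: transport cost 273 + fixed 328 = 601.
All other subsets cost ≥ 496. Minimum total cost: 404.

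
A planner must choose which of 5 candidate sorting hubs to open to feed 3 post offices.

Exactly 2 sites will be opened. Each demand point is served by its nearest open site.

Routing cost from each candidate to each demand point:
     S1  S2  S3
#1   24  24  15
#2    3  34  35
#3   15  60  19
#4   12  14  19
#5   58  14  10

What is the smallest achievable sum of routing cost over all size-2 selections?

Open {#2, #5}.
  S1→#2 3, S2→#5 14, S3→#5 10  ⇒ total 27.
Compare {#2, #4}: total 36.
Compare {#4, #5}: total 36.
No size-2 selection does better; minimum is 27.

27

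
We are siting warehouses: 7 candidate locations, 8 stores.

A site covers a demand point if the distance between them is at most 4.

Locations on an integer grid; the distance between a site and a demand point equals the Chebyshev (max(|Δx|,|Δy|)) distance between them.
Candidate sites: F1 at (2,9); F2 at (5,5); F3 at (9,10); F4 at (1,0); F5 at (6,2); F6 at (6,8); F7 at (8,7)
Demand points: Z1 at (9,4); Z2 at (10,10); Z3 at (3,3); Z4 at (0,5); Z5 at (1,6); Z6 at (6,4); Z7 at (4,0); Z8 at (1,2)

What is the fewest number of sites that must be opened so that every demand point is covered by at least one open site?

3

Coverage sets (demand points within 4 of each site):
  F1: {Z4, Z5}
  F2: {Z1, Z3, Z5, Z6, Z8}
  F3: {Z2}
  F4: {Z3, Z7, Z8}
  F5: {Z1, Z3, Z6, Z7}
  F6: {Z1, Z2, Z6}
  F7: {Z1, Z2, Z6}
No 2 sites suffice: every size-2 union leaves at least one demand point uncovered.
But {F1, F4, F6} covers everything, so the minimum is 3.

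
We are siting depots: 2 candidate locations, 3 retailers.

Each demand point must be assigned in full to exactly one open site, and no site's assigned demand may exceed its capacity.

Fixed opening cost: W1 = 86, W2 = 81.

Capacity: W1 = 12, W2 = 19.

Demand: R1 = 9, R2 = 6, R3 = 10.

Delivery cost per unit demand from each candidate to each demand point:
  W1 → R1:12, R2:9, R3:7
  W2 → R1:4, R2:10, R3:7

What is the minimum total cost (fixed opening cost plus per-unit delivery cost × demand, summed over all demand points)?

327

Open {W1, W2}; cheapest assignment that respects the capacities:
  W1 (cap 12, load 6): R2 — cost 6×9 = 54
  W2 (cap 19, load 19): R1, R3 — cost 9×4 + 10×7 = 106
  Shipping 160, fixed 167 → total 327.
  Any other capacity-feasible assignment to {W1, W2} ships for at least 160.
Total demand is 25 and no other set of sites has combined capacity ≥ 25, so {W1, W2} is the only feasible choice of open sites. Minimum: 327.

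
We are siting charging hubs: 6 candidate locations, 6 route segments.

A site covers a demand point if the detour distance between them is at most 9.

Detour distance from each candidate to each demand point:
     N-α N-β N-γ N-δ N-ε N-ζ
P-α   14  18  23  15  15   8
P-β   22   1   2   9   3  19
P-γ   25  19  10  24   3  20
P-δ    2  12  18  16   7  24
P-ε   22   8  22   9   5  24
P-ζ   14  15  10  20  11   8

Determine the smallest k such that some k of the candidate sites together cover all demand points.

Coverage sets (demand points within 9 of each site):
  P-α: {N-ζ}
  P-β: {N-β, N-γ, N-δ, N-ε}
  P-γ: {N-ε}
  P-δ: {N-α, N-ε}
  P-ε: {N-β, N-δ, N-ε}
  P-ζ: {N-ζ}
No 2 sites suffice: every size-2 union leaves at least one demand point uncovered.
But {P-α, P-β, P-δ} covers everything, so the minimum is 3.

3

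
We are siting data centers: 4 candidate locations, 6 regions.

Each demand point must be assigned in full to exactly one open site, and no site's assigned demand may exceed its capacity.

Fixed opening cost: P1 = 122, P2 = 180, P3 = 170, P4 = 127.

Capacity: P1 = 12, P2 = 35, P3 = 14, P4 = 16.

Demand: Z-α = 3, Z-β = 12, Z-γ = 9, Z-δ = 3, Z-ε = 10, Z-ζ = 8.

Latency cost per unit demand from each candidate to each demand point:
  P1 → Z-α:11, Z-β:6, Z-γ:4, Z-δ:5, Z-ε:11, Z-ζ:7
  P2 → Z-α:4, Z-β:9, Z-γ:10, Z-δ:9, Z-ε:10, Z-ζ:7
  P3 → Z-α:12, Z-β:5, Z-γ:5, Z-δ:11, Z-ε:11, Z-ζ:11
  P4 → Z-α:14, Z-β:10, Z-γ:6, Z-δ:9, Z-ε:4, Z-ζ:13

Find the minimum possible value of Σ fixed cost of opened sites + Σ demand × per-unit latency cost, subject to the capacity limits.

Open {P1, P2}; cheapest assignment that respects the capacities:
  P1 (cap 12, load 12): Z-γ, Z-δ — cost 9×4 + 3×5 = 51
  P2 (cap 35, load 33): Z-α, Z-β, Z-ε, Z-ζ — cost 3×4 + 12×9 + 10×10 + 8×7 = 276
  Shipping 327, fixed 302 → total 629.
  Any other capacity-feasible assignment to {P1, P2} ships for at least 327.
Compare {P2, P4}: its best feasible assignment gives total 640.
Compare {P2, P3}: its best feasible assignment gives total 695.
Every other set of open sites that can feasibly serve all demand totals ≥ 640 even under its best assignment. Minimum: 629.

629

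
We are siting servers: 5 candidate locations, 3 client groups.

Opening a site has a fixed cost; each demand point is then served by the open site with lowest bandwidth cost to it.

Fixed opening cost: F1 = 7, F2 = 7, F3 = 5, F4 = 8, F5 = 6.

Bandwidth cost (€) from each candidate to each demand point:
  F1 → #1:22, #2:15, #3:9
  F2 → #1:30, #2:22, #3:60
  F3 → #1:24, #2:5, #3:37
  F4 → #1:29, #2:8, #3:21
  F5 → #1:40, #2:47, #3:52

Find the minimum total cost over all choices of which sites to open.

Open {F1, F3}: assign each demand point to its cheapest open site.
  #1→F1 22, #2→F3 5, #3→F1 9
  bandwidth cost 36, fixed 12 → total 48.
Compare {F1}: bandwidth cost 46 + fixed 7 = 53.
Compare {F1, F4}: bandwidth cost 39 + fixed 15 = 54.
Compare {F1, F3, F5}: bandwidth cost 36 + fixed 18 = 54.
All other subsets cost ≥ 53. Minimum total cost: 48.

48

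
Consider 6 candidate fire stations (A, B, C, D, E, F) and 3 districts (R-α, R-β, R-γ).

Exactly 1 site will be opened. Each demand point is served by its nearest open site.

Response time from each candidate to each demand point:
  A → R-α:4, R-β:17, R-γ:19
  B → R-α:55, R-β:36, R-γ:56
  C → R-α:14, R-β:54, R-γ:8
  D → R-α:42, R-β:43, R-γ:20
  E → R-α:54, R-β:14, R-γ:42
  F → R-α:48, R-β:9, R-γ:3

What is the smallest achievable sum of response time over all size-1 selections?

Open {A}.
  R-α→A 4, R-β→A 17, R-γ→A 19  ⇒ total 40.
Compare {F}: total 60.
Compare {C}: total 76.
No size-1 selection does better; minimum is 40.

40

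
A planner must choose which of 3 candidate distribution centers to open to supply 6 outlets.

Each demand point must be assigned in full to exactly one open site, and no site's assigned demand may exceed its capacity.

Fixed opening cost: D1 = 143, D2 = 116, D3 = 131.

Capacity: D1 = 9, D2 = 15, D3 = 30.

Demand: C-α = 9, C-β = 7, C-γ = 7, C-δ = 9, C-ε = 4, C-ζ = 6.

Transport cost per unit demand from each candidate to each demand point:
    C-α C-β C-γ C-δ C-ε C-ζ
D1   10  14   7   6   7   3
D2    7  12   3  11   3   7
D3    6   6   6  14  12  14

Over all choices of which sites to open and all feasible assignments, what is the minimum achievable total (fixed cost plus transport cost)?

574

Open {D2, D3}; cheapest assignment that respects the capacities:
  D2 (cap 15, load 15): C-δ, C-ζ — cost 9×11 + 6×7 = 141
  D3 (cap 30, load 27): C-α, C-β, C-γ, C-ε — cost 9×6 + 7×6 + 7×6 + 4×12 = 186
  Shipping 327, fixed 247 → total 574.
  Any other capacity-feasible assignment to {D2, D3} ships for at least 327.
Compare {D1, D2, D3}: its best feasible assignment gives total 636.
Every other set of open sites that can feasibly serve all demand totals ≥ 636 even under its best assignment. Minimum: 574.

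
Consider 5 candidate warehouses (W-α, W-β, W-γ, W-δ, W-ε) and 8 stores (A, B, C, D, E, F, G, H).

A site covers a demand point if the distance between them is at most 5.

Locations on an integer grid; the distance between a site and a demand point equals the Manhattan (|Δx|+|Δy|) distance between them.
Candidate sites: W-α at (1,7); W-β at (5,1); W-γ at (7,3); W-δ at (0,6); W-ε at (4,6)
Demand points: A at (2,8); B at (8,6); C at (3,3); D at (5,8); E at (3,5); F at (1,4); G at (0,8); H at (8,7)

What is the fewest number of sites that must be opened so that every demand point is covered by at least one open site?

2

Coverage sets (demand points within 5 of each site):
  W-α: {A, D, E, F, G}
  W-β: {C}
  W-γ: {B, C, H}
  W-δ: {A, E, F, G}
  W-ε: {A, B, C, D, E, F, H}
No single site covers all 8 demand points.
But {W-α, W-γ} covers everything, so the minimum is 2.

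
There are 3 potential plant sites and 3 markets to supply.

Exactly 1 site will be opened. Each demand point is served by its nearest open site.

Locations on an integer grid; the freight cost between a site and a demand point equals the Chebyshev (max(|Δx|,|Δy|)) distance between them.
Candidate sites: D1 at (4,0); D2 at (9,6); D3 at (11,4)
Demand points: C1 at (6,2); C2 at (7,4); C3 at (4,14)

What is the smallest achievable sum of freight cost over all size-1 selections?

Open {D2}.
  C1→D2 4, C2→D2 2, C3→D2 8  ⇒ total 14.
Compare {D3}: total 19.
Compare {D1}: total 20.

14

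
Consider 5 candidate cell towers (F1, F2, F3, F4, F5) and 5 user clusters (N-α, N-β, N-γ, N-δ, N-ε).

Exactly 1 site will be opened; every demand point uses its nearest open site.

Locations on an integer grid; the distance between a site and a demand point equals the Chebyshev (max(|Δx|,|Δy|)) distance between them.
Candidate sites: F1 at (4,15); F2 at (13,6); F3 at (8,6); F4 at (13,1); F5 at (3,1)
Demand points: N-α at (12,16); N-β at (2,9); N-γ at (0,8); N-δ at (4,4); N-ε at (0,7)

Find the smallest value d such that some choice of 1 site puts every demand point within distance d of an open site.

Open {F3}.
  Farthest demand point is N-α at distance 10 (to F3); all others are ≤ 10.
With {F1} the worst case is 11.
With {F2} the worst case is 13.
No size-1 selection achieves below 10.

10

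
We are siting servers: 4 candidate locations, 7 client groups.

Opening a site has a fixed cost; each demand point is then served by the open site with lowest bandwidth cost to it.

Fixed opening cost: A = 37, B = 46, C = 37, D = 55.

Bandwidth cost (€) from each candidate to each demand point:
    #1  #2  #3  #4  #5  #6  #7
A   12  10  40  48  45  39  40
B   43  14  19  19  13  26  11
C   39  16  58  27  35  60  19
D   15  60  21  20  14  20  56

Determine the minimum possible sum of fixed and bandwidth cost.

Open {B}: assign each demand point to its cheapest open site.
  #1→B 43, #2→B 14, #3→B 19, #4→B 19, #5→B 13, #6→B 26, #7→B 11
  bandwidth cost 145, fixed 46 → total 191.
Compare {A, B}: bandwidth cost 110 + fixed 83 = 193.
Compare {B, D}: bandwidth cost 111 + fixed 101 = 212.
Compare {C, D}: bandwidth cost 125 + fixed 92 = 217.
All other subsets cost ≥ 193. Minimum total cost: 191.

191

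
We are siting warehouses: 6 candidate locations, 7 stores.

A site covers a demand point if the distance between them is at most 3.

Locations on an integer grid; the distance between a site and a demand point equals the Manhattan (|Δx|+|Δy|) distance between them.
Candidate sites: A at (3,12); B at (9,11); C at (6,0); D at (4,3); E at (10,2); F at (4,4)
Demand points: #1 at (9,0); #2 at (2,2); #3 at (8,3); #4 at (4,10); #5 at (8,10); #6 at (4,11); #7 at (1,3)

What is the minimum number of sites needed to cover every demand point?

Coverage sets (demand points within 3 of each site):
  A: {#4, #6}
  B: {#5}
  C: {#1}
  D: {#2, #7}
  E: {#1, #3}
  F: {}
No 3 sites suffice: every size-3 union leaves at least one demand point uncovered.
But {A, B, D, E} covers everything, so the minimum is 4.

4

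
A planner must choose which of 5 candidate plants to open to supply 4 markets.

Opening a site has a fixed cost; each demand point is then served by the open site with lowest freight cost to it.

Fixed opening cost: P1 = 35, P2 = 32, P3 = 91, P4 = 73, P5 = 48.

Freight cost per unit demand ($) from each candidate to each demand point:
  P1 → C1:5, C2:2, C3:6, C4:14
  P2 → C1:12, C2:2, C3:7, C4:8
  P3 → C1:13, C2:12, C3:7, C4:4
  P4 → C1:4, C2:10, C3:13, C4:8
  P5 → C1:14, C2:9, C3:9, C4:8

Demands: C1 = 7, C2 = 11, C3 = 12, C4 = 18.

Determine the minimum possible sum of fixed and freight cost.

Open {P1, P3}: assign each demand point to its cheapest open site.
  C1→P1 7×5=35, C2→P1 11×2=22, C3→P1 12×6=72, C4→P3 18×4=72
  freight cost 201, fixed 126 → total 327.
Compare {P1, P2}: freight cost 273 + fixed 67 = 340.
Compare {P1, P5}: freight cost 273 + fixed 83 = 356.
Compare {P1, P2, P3}: freight cost 201 + fixed 158 = 359.
All other subsets cost ≥ 340. Minimum total cost: 327.

327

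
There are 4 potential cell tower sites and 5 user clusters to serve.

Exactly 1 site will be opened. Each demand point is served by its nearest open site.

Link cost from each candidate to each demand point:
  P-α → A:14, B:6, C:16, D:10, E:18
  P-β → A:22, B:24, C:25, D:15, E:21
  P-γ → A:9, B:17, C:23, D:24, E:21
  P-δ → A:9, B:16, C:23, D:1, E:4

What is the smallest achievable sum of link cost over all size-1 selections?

53

Open {P-δ}.
  A→P-δ 9, B→P-δ 16, C→P-δ 23, D→P-δ 1, E→P-δ 4  ⇒ total 53.
Compare {P-α}: total 64.
Compare {P-γ}: total 94.
No size-1 selection does better; minimum is 53.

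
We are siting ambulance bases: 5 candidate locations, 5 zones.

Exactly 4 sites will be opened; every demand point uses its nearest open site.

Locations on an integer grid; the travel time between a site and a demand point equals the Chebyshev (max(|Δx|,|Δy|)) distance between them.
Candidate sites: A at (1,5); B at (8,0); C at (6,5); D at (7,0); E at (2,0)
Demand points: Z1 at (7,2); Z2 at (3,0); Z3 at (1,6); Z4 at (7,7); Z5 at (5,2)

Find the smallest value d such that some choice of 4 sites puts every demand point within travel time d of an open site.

2

Open {A, C, D, E}.
  Farthest demand point is Z1 at travel time 2 (to D); all others are ≤ 2.
With {A, B, C, E} the worst case is 3.
With {A, B, C, D} the worst case is 4.
No size-4 selection achieves below 2.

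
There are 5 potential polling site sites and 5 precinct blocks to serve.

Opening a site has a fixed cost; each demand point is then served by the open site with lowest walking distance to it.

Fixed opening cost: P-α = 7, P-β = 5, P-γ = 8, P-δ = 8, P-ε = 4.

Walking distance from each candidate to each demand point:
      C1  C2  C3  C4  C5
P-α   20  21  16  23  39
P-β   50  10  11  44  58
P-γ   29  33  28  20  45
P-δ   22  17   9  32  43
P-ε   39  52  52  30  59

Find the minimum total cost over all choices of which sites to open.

115

Open {P-α, P-β}: assign each demand point to its cheapest open site.
  C1→P-α 20, C2→P-β 10, C3→P-β 11, C4→P-α 23, C5→P-α 39
  walking distance 103, fixed 12 → total 115.
Compare {P-α, P-β, P-ε}: walking distance 103 + fixed 16 = 119.
Compare {P-α, P-β, P-γ}: walking distance 100 + fixed 20 = 120.
Compare {P-α, P-β, P-δ}: walking distance 101 + fixed 20 = 121.
All other subsets cost ≥ 119. Minimum total cost: 115.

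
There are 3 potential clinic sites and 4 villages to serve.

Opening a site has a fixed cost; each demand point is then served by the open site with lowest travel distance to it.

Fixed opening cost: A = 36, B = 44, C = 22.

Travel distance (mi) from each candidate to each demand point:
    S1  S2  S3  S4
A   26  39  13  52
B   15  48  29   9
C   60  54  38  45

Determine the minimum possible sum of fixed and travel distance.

Open {B}: assign each demand point to its cheapest open site.
  S1→B 15, S2→B 48, S3→B 29, S4→B 9
  travel distance 101, fixed 44 → total 145.
Compare {A, B}: travel distance 76 + fixed 80 = 156.
Compare {A}: travel distance 130 + fixed 36 = 166.
Compare {B, C}: travel distance 101 + fixed 66 = 167.
All other subsets cost ≥ 156. Minimum total cost: 145.

145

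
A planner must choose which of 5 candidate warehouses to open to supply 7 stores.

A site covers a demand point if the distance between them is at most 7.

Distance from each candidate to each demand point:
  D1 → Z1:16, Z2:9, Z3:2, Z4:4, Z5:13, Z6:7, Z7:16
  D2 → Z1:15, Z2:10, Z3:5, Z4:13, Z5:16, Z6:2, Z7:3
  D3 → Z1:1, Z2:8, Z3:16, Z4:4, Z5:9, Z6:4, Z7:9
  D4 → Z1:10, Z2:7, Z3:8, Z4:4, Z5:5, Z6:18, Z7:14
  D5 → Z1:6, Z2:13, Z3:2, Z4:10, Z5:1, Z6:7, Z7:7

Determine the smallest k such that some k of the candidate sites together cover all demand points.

2

Coverage sets (demand points within 7 of each site):
  D1: {Z3, Z4, Z6}
  D2: {Z3, Z6, Z7}
  D3: {Z1, Z4, Z6}
  D4: {Z2, Z4, Z5}
  D5: {Z1, Z3, Z5, Z6, Z7}
No single site covers all 7 demand points.
But {D4, D5} covers everything, so the minimum is 2.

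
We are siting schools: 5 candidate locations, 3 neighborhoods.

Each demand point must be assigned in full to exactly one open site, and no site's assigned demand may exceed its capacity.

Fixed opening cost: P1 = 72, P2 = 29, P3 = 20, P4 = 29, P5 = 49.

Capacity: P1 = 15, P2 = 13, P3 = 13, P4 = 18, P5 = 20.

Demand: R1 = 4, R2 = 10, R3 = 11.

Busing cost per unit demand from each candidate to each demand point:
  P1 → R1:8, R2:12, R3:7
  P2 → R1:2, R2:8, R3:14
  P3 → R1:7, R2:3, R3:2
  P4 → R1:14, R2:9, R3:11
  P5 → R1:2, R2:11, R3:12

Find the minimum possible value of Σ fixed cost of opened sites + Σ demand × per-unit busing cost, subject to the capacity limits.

198

Open {P2, P3, P4}; cheapest assignment that respects the capacities:
  P2 (cap 13, load 4): R1 — cost 4×2 = 8
  P3 (cap 13, load 11): R3 — cost 11×2 = 22
  P4 (cap 18, load 10): R2 — cost 10×9 = 90
  Shipping 120, fixed 78 → total 198.
  Any other capacity-feasible assignment to {P2, P3, P4} ships for at least 120.
Compare {P2, P3, P5}: its best feasible assignment gives total 208.
Compare {P3, P5}: its best feasible assignment gives total 209.
Every other set of open sites that can feasibly serve all demand totals ≥ 208 even under its best assignment. Minimum: 198.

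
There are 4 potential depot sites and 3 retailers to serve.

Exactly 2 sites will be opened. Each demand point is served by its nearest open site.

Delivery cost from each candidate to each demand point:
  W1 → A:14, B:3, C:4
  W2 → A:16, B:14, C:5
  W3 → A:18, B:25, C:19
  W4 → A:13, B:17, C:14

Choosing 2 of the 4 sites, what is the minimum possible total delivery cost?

Open {W1, W4}.
  A→W4 13, B→W1 3, C→W1 4  ⇒ total 20.
Compare {W1, W2}: total 21.
Compare {W1, W3}: total 21.
No size-2 selection does better; minimum is 20.

20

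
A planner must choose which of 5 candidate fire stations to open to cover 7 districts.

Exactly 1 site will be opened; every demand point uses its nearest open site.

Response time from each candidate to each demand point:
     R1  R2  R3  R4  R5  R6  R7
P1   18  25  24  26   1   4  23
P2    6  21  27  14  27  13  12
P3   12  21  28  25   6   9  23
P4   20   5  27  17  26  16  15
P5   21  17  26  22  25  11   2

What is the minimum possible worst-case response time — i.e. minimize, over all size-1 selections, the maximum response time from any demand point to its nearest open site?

26

Open {P1}.
  Farthest demand point is R4 at response time 26 (to P1); all others are ≤ 26.
With {P5} the worst case is 26.
With {P2} the worst case is 27.
No size-1 selection achieves below 26.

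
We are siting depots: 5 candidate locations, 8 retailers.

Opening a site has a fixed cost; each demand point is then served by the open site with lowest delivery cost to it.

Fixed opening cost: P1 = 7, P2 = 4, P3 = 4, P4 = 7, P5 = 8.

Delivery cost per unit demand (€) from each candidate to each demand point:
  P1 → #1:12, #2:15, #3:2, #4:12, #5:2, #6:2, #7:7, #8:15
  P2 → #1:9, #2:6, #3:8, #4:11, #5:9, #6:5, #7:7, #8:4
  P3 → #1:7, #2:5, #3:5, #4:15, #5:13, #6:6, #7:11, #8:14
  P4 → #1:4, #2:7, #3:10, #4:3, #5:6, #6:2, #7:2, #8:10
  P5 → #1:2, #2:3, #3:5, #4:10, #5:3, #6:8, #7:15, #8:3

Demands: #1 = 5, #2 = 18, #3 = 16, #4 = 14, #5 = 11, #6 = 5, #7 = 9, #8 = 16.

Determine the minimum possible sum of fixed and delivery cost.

258

Open {P1, P4, P5}: assign each demand point to its cheapest open site.
  #1→P5 5×2=10, #2→P5 18×3=54, #3→P1 16×2=32, #4→P4 14×3=42, #5→P1 11×2=22, #6→P1 5×2=10, #7→P4 9×2=18, #8→P5 16×3=48
  delivery cost 236, fixed 22 → total 258.
Compare {P1, P2, P4, P5}: delivery cost 236 + fixed 26 = 262.
Compare {P1, P3, P4, P5}: delivery cost 236 + fixed 26 = 262.
Compare {P1, P2, P3, P4, P5}: delivery cost 236 + fixed 30 = 266.
All other subsets cost ≥ 262. Minimum total cost: 258.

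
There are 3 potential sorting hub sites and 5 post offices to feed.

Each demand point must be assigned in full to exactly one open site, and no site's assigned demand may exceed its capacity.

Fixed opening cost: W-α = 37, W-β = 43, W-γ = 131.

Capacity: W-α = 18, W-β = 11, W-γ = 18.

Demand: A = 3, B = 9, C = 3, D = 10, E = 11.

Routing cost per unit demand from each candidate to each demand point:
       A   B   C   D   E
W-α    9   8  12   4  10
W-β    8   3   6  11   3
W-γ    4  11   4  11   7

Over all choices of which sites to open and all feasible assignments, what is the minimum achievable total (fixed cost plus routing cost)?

Open {W-α, W-β, W-γ}; cheapest assignment that respects the capacities:
  W-α (cap 18, load 10): D — cost 10×4 = 40
  W-β (cap 11, load 9): B — cost 9×3 = 27
  W-γ (cap 18, load 17): A, C, E — cost 3×4 + 3×4 + 11×7 = 101
  Shipping 168, fixed 211 → total 379.
  Any other capacity-feasible assignment to {W-α, W-β, W-γ} ships for at least 168.
Total demand is 36; every other set of sites either has combined capacity below 36 or cannot fit the demands without splitting one across sites, so {W-α, W-β, W-γ} is the only feasible choice of open sites. Minimum: 379.

379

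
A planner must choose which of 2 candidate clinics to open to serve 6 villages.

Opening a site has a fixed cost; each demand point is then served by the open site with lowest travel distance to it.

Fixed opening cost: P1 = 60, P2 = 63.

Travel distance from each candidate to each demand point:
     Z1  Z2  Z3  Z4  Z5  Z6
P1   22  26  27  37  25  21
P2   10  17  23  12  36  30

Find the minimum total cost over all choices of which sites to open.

191

Open {P2}: assign each demand point to its cheapest open site.
  Z1→P2 10, Z2→P2 17, Z3→P2 23, Z4→P2 12, Z5→P2 36, Z6→P2 30
  travel distance 128, fixed 63 → total 191.
Compare {P1}: travel distance 158 + fixed 60 = 218.
Compare {P1, P2}: travel distance 108 + fixed 123 = 231.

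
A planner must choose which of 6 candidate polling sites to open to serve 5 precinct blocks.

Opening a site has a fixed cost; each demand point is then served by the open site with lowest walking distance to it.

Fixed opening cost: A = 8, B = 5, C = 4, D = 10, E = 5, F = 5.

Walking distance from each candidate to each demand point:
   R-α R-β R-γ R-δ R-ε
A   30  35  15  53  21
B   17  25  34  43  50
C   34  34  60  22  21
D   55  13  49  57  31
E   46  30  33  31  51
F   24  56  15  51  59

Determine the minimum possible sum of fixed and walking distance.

Open {B, C, D, F}: assign each demand point to its cheapest open site.
  R-α→B 17, R-β→D 13, R-γ→F 15, R-δ→C 22, R-ε→C 21
  walking distance 88, fixed 24 → total 112.
Compare {B, C, F}: walking distance 100 + fixed 14 = 114.
Compare {C, D, F}: walking distance 95 + fixed 19 = 114.
Compare {A, B, C, D}: walking distance 88 + fixed 27 = 115.
All other subsets cost ≥ 114. Minimum total cost: 112.

112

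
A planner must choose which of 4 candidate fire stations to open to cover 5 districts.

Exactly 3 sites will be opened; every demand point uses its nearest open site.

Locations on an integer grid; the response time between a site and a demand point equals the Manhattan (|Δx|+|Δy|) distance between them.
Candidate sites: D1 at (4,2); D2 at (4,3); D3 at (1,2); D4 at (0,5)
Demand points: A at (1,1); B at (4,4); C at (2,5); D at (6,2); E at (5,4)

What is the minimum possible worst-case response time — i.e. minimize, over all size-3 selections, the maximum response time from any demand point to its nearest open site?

Open {D1, D3, D4}.
  Farthest demand point is E at response time 3 (to D1); all others are ≤ 3.
With {D2, D3, D4} the worst case is 3.
With {D1, D2, D3} the worst case is 4.
No size-3 selection achieves below 3.

3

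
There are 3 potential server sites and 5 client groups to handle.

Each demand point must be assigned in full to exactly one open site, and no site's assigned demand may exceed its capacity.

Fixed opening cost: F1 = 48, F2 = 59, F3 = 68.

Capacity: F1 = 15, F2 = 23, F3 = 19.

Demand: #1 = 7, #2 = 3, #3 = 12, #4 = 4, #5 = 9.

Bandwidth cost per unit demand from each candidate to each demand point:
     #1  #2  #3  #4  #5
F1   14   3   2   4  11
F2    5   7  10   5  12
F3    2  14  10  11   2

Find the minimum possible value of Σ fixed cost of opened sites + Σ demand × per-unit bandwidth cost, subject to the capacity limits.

260

Open {F1, F2, F3}; cheapest assignment that respects the capacities:
  F1 (cap 15, load 15): #2, #3 — cost 3×3 + 12×2 = 33
  F2 (cap 23, load 4): #4 — cost 4×5 = 20
  F3 (cap 19, load 16): #1, #5 — cost 7×2 + 9×2 = 32
  Shipping 85, fixed 175 → total 260.
  Any other capacity-feasible assignment to {F1, F2, F3} ships for at least 85.
Compare {F1, F2}: its best feasible assignment gives total 303.
Compare {F2, F3}: its best feasible assignment gives total 320.
Every other set of open sites that can feasibly serve all demand totals ≥ 303 even under its best assignment. Minimum: 260.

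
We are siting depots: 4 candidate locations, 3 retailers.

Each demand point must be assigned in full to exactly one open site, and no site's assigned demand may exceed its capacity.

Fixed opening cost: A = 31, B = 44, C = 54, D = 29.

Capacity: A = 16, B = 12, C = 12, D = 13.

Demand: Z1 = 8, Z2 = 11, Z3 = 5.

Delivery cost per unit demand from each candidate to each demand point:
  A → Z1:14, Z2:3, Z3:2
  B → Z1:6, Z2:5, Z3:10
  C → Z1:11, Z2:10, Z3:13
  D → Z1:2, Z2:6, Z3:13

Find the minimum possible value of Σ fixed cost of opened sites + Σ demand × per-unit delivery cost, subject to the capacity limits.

119

Open {A, D}; cheapest assignment that respects the capacities:
  A (cap 16, load 16): Z2, Z3 — cost 11×3 + 5×2 = 43
  D (cap 13, load 8): Z1 — cost 8×2 = 16
  Shipping 59, fixed 60 → total 119.
  Any other capacity-feasible assignment to {A, D} ships for at least 59.
Compare {A, B, D}: its best feasible assignment gives total 163.
Compare {A, B}: its best feasible assignment gives total 166.
Every other set of open sites that can feasibly serve all demand totals ≥ 163 even under its best assignment. Minimum: 119.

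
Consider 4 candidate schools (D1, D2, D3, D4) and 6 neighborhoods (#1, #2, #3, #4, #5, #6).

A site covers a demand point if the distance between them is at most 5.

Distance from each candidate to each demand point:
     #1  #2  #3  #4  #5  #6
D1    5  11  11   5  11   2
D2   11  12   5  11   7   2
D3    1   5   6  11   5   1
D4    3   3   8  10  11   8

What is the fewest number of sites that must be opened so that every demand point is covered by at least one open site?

3

Coverage sets (demand points within 5 of each site):
  D1: {#1, #4, #6}
  D2: {#3, #6}
  D3: {#1, #2, #5, #6}
  D4: {#1, #2}
No 2 sites suffice: every size-2 union leaves at least one demand point uncovered.
But {D1, D2, D3} covers everything, so the minimum is 3.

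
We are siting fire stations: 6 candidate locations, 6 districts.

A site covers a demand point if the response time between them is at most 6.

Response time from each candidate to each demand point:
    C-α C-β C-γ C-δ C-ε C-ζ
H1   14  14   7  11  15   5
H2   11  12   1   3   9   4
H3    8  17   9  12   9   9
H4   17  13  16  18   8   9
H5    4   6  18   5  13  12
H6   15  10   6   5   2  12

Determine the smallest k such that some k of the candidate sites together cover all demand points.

3

Coverage sets (demand points within 6 of each site):
  H1: {C-ζ}
  H2: {C-γ, C-δ, C-ζ}
  H3: {}
  H4: {}
  H5: {C-α, C-β, C-δ}
  H6: {C-γ, C-δ, C-ε}
No 2 sites suffice: every size-2 union leaves at least one demand point uncovered.
But {H1, H5, H6} covers everything, so the minimum is 3.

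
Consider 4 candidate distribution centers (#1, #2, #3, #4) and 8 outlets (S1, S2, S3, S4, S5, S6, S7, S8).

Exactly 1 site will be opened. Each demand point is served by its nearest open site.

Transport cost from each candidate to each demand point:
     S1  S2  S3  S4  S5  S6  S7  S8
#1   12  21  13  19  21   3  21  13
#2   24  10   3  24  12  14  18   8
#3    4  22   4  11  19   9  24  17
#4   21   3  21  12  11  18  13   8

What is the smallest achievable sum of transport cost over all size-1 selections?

107

Open {#4}.
  S1→#4 21, S2→#4 3, S3→#4 21, S4→#4 12, S5→#4 11, S6→#4 18, S7→#4 13, S8→#4 8  ⇒ total 107.
Compare {#3}: total 110.
Compare {#2}: total 113.
No size-1 selection does better; minimum is 107.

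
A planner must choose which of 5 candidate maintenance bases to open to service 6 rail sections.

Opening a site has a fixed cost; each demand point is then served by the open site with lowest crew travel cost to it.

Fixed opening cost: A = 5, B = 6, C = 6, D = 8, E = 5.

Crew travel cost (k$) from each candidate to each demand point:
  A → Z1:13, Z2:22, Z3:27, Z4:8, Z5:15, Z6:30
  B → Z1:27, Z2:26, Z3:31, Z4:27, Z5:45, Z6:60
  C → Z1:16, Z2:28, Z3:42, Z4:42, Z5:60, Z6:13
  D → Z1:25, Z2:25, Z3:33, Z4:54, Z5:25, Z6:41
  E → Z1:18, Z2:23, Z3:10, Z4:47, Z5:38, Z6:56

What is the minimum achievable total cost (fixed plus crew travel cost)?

Open {A, C, E}: assign each demand point to its cheapest open site.
  Z1→A 13, Z2→A 22, Z3→E 10, Z4→A 8, Z5→A 15, Z6→C 13
  crew travel cost 81, fixed 16 → total 97.
Compare {A, B, C, E}: crew travel cost 81 + fixed 22 = 103.
Compare {A, C, D, E}: crew travel cost 81 + fixed 24 = 105.
Compare {A, E}: crew travel cost 98 + fixed 10 = 108.
All other subsets cost ≥ 103. Minimum total cost: 97.

97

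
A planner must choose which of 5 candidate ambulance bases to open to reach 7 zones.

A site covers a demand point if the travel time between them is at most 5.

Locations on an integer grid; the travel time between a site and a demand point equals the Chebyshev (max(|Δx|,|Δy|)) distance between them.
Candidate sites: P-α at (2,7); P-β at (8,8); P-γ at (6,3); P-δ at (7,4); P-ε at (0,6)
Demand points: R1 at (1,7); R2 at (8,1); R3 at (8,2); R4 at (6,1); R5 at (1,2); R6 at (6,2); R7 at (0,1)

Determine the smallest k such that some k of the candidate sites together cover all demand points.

2

Coverage sets (demand points within 5 of each site):
  P-α: {R1, R5, R6}
  P-β: {}
  P-γ: {R1, R2, R3, R4, R5, R6}
  P-δ: {R2, R3, R4, R6}
  P-ε: {R1, R5, R7}
No single site covers all 7 demand points.
But {P-γ, P-ε} covers everything, so the minimum is 2.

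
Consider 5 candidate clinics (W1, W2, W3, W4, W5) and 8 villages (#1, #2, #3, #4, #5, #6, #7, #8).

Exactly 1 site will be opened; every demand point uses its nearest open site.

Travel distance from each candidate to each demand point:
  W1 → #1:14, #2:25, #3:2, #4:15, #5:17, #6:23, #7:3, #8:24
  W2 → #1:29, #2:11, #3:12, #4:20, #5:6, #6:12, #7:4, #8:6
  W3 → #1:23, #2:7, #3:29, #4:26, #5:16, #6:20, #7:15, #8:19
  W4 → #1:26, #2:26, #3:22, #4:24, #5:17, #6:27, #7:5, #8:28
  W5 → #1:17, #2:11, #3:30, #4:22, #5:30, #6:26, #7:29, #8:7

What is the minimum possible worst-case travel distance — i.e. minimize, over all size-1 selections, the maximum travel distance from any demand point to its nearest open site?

Open {W1}.
  Farthest demand point is #2 at travel distance 25 (to W1); all others are ≤ 25.
With {W4} the worst case is 28.
With {W2} the worst case is 29.
No size-1 selection achieves below 25.

25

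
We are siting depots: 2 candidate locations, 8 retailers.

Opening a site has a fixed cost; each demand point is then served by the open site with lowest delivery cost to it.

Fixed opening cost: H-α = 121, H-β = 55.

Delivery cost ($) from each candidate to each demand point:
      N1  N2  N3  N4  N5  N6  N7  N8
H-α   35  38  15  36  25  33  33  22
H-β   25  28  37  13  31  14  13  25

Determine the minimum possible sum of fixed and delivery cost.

Open {H-β}: assign each demand point to its cheapest open site.
  N1→H-β 25, N2→H-β 28, N3→H-β 37, N4→H-β 13, N5→H-β 31, N6→H-β 14, N7→H-β 13, N8→H-β 25
  delivery cost 186, fixed 55 → total 241.
Compare {H-α, H-β}: delivery cost 155 + fixed 176 = 331.
Compare {H-α}: delivery cost 237 + fixed 121 = 358.

241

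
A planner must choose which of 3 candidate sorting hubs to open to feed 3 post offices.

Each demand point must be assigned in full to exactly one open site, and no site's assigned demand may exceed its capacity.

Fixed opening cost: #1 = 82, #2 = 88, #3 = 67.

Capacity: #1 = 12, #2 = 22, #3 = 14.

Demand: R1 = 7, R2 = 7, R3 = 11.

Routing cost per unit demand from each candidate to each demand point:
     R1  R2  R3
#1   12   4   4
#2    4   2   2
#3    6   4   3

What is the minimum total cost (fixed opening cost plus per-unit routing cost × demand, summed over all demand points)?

230

Open {#2, #3}; cheapest assignment that respects the capacities:
  #2 (cap 22, load 14): R1, R2 — cost 7×4 + 7×2 = 42
  #3 (cap 14, load 11): R3 — cost 11×3 = 33
  Shipping 75, fixed 155 → total 230.
  Any other capacity-feasible assignment to {#2, #3} ships for at least 75.
Compare {#1, #2}: its best feasible assignment gives total 248.
Compare {#1, #3}: its best feasible assignment gives total 263.
Every other set of open sites that can feasibly serve all demand totals ≥ 248 even under its best assignment. Minimum: 230.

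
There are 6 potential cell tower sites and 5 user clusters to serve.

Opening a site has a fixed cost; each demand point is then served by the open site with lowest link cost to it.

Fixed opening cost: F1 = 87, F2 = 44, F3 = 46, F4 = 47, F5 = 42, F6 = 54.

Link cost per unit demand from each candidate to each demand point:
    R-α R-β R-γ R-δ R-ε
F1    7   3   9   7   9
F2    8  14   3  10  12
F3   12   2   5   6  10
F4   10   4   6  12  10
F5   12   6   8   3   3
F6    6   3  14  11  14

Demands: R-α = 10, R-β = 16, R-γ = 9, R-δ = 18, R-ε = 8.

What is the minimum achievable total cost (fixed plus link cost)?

Open {F2, F3, F5}: assign each demand point to its cheapest open site.
  R-α→F2 10×8=80, R-β→F3 16×2=32, R-γ→F2 9×3=27, R-δ→F5 18×3=54, R-ε→F5 8×3=24
  link cost 217, fixed 132 → total 349.
Compare {F2, F5, F6}: link cost 213 + fixed 140 = 353.
Compare {F5, F6}: link cost 258 + fixed 96 = 354.
Compare {F3, F5, F6}: link cost 215 + fixed 142 = 357.
All other subsets cost ≥ 353. Minimum total cost: 349.

349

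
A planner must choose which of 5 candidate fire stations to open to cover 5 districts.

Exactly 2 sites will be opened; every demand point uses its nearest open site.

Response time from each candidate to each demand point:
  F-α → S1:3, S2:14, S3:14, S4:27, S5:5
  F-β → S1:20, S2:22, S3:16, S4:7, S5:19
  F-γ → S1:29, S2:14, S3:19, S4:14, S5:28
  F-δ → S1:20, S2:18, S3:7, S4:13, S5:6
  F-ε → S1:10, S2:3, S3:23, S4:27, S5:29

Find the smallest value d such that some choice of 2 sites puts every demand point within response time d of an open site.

Open {F-δ, F-ε}.
  Farthest demand point is S4 at response time 13 (to F-δ); all others are ≤ 13.
With {F-α, F-β} the worst case is 14.
With {F-α, F-γ} the worst case is 14.
No size-2 selection achieves below 13.

13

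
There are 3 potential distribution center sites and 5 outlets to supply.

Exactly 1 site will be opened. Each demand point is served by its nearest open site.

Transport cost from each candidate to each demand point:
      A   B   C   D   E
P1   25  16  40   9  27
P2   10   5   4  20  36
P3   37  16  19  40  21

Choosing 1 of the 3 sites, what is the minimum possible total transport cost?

75

Open {P2}.
  A→P2 10, B→P2 5, C→P2 4, D→P2 20, E→P2 36  ⇒ total 75.
Compare {P1}: total 117.
Compare {P3}: total 133.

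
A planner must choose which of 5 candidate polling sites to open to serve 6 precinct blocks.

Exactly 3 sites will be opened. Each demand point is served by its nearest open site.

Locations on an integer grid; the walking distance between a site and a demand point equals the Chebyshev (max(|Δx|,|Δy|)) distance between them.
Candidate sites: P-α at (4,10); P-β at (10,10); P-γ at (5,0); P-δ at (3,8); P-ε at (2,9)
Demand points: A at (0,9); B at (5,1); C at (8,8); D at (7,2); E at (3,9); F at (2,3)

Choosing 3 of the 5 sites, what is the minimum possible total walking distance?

Open {P-β, P-γ, P-ε}.
  A→P-ε 2, B→P-γ 1, C→P-β 2, D→P-γ 2, E→P-ε 1, F→P-γ 3  ⇒ total 11.
Compare {P-β, P-γ, P-δ}: total 12.
Compare {P-α, P-β, P-γ}: total 13.
No size-3 selection does better; minimum is 11.

11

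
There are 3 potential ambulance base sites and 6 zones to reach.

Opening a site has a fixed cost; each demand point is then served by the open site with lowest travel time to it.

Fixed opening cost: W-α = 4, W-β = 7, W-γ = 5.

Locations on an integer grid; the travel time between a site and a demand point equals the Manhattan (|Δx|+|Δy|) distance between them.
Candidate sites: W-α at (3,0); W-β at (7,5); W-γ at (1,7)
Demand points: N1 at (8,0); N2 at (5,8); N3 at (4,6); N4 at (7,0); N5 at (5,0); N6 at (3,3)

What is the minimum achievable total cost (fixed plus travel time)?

Open {W-α, W-γ}: assign each demand point to its cheapest open site.
  N1→W-α 5, N2→W-γ 5, N3→W-γ 4, N4→W-α 4, N5→W-α 2, N6→W-α 3
  travel time 23, fixed 9 → total 32.
Compare {W-α, W-β}: travel time 23 + fixed 11 = 34.
Compare {W-α}: travel time 31 + fixed 4 = 35.
Compare {W-α, W-β, W-γ}: travel time 23 + fixed 16 = 39.
All other subsets cost ≥ 34. Minimum total cost: 32.

32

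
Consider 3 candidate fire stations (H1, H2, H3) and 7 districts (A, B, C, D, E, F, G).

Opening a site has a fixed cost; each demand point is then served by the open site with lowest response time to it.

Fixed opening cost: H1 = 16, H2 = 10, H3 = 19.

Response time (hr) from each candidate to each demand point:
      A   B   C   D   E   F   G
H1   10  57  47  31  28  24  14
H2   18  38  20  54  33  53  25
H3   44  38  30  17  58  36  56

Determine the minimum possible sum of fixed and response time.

191

Open {H1, H2}: assign each demand point to its cheapest open site.
  A→H1 10, B→H2 38, C→H2 20, D→H1 31, E→H1 28, F→H1 24, G→H1 14
  response time 165, fixed 26 → total 191.
Compare {H1, H3}: response time 161 + fixed 35 = 196.
Compare {H1, H2, H3}: response time 151 + fixed 45 = 196.
Compare {H2, H3}: response time 187 + fixed 29 = 216.
All other subsets cost ≥ 196. Minimum total cost: 191.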